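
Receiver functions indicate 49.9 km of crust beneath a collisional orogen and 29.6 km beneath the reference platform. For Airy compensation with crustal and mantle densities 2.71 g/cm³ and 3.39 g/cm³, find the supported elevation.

Excess crust Δ = 49.9 km − 29.6 km = 20.3 km, split between elevation h and root r with h + r = Δ.
Airy balance ρ_c h = (ρ_m − ρ_c) r gives r = h ρ_c/(ρ_m − ρ_c), so h (1 + ρ_c/(ρ_m − ρ_c)) = Δ, i.e. h = Δ (ρ_m − ρ_c)/ρ_m.
h = 20.3 km × 0.68/3.39 = 4.07 km.

4.07 km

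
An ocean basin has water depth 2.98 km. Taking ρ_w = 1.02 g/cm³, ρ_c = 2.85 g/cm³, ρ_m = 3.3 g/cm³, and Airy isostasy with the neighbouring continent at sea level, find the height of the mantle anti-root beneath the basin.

Isostatic balance requires: replacing crust with seawater at the top is compensated by replacing crust with mantle at the base: d (ρ_c − ρ_w) = a (ρ_m − ρ_c).
a = d (ρ_c − ρ_w)/(ρ_m − ρ_c) = 2.98 km × 1.83/0.45 = 12.1 km.

12.1 km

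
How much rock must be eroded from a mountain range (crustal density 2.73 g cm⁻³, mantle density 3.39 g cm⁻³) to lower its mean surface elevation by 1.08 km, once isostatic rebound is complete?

5.55 km

Net drop Δ = e − u = e − e ρ_c/ρ_m = e (ρ_m − ρ_c)/ρ_m.
e = Δ ρ_m/(ρ_m − ρ_c) = 1.08 km × 3.39/0.66 = 5.55 km.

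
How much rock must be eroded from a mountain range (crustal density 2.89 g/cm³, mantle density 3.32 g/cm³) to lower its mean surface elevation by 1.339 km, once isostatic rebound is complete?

Net drop Δ = e − u = e − e ρ_c/ρ_m = e (ρ_m − ρ_c)/ρ_m.
e = Δ ρ_m/(ρ_m − ρ_c) = 1.339 km × 3.32/0.43 = 10.3 km.

10.3 km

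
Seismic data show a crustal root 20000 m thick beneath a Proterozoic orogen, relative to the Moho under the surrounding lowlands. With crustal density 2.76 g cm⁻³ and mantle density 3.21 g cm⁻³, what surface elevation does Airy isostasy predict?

3260 m

For local isostatic compensation: ρ_c h = (ρ_m − ρ_c) r.
h = r (ρ_m − ρ_c) / ρ_c = 20000 m × (3.21 − 2.76) / 2.76 = 3260 m.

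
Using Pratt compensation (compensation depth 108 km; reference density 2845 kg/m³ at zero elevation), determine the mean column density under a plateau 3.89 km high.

2750 kg/m³

Pratt balance: ρ_ref D = ρ (D + h).
ρ = ρ_ref D/(D + h) = 2845 × 108 km/(108 km + 3.89 km) = 2750 kg/m³.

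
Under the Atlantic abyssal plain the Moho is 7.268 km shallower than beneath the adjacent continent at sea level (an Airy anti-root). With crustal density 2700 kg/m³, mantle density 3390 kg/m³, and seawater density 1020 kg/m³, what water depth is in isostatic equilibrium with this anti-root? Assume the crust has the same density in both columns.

2.99 km

Replacing a thickness d of crust by seawater at the top must be balanced by replacing crust with mantle at the base: d (ρ_c − ρ_w) = a (ρ_m − ρ_c).
d = a (ρ_m − ρ_c)/(ρ_c − ρ_w) = 7.268 km × 690/1680 = 2.99 km.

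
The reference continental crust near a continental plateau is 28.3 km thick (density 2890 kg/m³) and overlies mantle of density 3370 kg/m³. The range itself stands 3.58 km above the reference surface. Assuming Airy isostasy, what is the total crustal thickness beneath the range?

Root depth r = h ρ_c / (ρ_m − ρ_c) = 3.58 km × 2890 / 480 = 21.55 km.
Total thickness = T + h + r = 28.3 km + 3.58 km + 21.55 km = 53.4 km.

53.4 km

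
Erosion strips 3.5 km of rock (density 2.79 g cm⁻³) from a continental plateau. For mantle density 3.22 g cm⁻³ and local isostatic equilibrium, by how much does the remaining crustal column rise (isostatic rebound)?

3.03 km

Unloading: uplift u = e ρ_c/ρ_m = 3.5 km × 2.79/3.22 = 3.03 km.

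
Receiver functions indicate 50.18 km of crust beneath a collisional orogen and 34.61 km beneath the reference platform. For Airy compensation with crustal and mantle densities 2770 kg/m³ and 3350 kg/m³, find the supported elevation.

Excess crust Δ = 50.18 km − 34.61 km = 15.57 km, split between elevation h and root r with h + r = Δ.
Airy balance ρ_c h = (ρ_m − ρ_c) r gives r = h ρ_c/(ρ_m − ρ_c), so h (1 + ρ_c/(ρ_m − ρ_c)) = Δ, i.e. h = Δ (ρ_m − ρ_c)/ρ_m.
h = 15.57 km × 580/3350 = 2.7 km.

2.7 km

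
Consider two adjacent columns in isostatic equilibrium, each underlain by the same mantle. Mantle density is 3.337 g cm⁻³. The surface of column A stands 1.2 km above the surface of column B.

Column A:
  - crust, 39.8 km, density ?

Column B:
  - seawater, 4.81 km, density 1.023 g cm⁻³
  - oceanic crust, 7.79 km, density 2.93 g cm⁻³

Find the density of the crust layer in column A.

2.88 g cm⁻³

Take the compensation level at the base of the deeper column (depth z_c below the surface of column A) and equate Σ ρ_i t_i down to z_c; mantle fills any gap and the z_c terms cancel.
Column A: 39.8×ρ + (z_c − 39.8)×3.337
Column B: 1.2×0 + 4.81×1.023 + 7.79×2.93 + (z_c − 1.2 − 12.6)×3.337
The z_c×3.337 term appears on both sides and cancels. Collect the known terms of each column as K = Σ(ρt)_known − 3.337 × (depth of known layers): K_A = 0 − 3.337×39.8 = −132.8126; K_B = 27.74533 − 3.337×(1.2 + 12.6) = −18.30527.
Balance: K_A + 39.8×ρ = K_B, so ρ = (K_B − K_A)/39.8 = 114.507/39.8 = 2.88 g cm⁻³.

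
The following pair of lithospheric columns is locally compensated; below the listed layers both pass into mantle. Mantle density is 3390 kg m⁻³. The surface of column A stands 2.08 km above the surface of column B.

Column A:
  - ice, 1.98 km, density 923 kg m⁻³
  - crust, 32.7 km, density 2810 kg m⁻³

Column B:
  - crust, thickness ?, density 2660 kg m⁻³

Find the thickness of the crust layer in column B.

23 km

Take the compensation level at the base of the deeper column (depth z_c below the surface of column A) and equate Σ ρ_i t_i down to z_c; mantle fills any gap and the z_c terms cancel.
Column A: 1.98×923 + 32.7×2810 + (z_c − 34.68)×3390
Column B: 2.08×0 + x×2660 + (z_c − 2.08 − 0 − x)×3390
The z_c×3390 term appears on both sides and cancels. Collect the known terms of each column as K = Σ(ρt)_known − 3390 × (depth of known layers): K_A = 93714.54 − 3390×34.68 = −23850.66; K_B = 0 − 3390×(2.08 + 0) = −7051.2.
Balance: K_A = K_B − x×(3390 − 2660), so x = (K_B − K_A)/(3390 − 2660) = 16799.5/730 = 23 km.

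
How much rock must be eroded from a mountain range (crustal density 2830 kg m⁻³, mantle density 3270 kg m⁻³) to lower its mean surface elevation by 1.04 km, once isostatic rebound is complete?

Net drop Δ = e − u = e − e ρ_c/ρ_m = e (ρ_m − ρ_c)/ρ_m.
e = Δ ρ_m/(ρ_m − ρ_c) = 1.04 km × 3270/440 = 7.73 km.

7.73 km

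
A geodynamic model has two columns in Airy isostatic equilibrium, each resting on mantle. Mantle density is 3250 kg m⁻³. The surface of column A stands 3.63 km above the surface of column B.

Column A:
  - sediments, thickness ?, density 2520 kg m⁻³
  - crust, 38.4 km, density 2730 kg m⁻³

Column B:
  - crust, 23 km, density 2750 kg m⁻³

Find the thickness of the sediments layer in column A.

4.56 km

Take the compensation level at the base of the deeper column (depth z_c below the surface of column A) and equate Σ ρ_i t_i down to z_c; mantle fills any gap and the z_c terms cancel.
Column A: x×2520 + 38.4×2730 + (z_c − 38.4 − x)×3250
Column B: 3.63×0 + 23×2750 + (z_c − 3.63 − 23)×3250
The z_c×3250 term appears on both sides and cancels. Collect the known terms of each column as K = Σ(ρt)_known − 3250 × (depth of known layers): K_A = 104832 − 3250×38.4 = −19968; K_B = 63250 − 3250×(3.63 + 23) = −23297.5.
Balance: K_A − x×(3250 − 2520) = K_B, so x = (K_A − K_B)/(3250 − 2520) = 3329.5/730 = 4.56 km.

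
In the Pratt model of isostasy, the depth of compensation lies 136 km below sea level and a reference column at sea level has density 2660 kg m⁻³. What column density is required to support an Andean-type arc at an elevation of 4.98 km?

Pratt balance: ρ_ref D = ρ (D + h).
ρ = ρ_ref D/(D + h) = 2660 × 136 km/(136 km + 4.98 km) = 2570 kg m⁻³.

2570 kg m⁻³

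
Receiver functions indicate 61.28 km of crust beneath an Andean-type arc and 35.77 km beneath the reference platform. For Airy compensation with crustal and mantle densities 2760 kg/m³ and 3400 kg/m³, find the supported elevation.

4.8 km

Excess crust Δ = 61.28 km − 35.77 km = 25.51 km, split between elevation h and root r with h + r = Δ.
Airy balance ρ_c h = (ρ_m − ρ_c) r gives r = h ρ_c/(ρ_m − ρ_c), so h (1 + ρ_c/(ρ_m − ρ_c)) = Δ, i.e. h = Δ (ρ_m − ρ_c)/ρ_m.
h = 25.51 km × 640/3400 = 4.8 km.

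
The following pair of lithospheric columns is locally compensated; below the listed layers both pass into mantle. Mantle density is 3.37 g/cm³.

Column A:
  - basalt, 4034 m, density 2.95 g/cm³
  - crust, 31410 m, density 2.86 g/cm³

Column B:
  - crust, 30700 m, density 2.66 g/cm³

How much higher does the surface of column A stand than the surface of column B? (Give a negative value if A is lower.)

−1210 m

For any compensation level in the mantle, the mantle terms cancel and isostasy reduces to e = (Σt_A − Σt_B) − (Σ(ρt)_A − Σ(ρt)_B) / ρ_m.
Σt_A = 35444 m; Σt_B = 30700 m; Σ(ρt)_A = 101732.9; Σ(ρt)_B = 81662 (in m·g/cm³).
e = (35444 − 30700) − (101732.9 − 81662) / 3.37 = −1210 m.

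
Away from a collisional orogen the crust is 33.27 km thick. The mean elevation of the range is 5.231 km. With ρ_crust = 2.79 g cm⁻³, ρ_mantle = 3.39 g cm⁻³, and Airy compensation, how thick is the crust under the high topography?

62.8 km

Root depth r = h ρ_c / (ρ_m − ρ_c) = 5.231 km × 2.79 / 0.6 = 24.32 km.
Total thickness = T + h + r = 33.27 km + 5.231 km + 24.32 km = 62.8 km.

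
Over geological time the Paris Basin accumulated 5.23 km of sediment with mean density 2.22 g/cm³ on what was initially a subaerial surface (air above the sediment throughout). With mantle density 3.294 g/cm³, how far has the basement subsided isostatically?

Subaerial load: s = t ρ_sed / ρ_m = 5.23 km × 2.22/3.294 = 3.52 km.

3.52 km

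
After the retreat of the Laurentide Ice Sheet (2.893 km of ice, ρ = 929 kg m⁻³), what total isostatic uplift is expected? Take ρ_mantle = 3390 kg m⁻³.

Removing the load lets mantle flow back in; uplift u satisfies ρ_ice t = ρ_m u.
u = t ρ_ice/ρ_m = 2.893 km × 929/3390 = 0.793 km.

0.793 km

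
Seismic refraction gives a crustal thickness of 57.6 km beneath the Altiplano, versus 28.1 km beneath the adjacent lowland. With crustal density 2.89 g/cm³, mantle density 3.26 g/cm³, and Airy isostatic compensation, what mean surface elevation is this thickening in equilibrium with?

3.35 km

Excess crust Δ = 57.6 km − 28.1 km = 29.5 km, split between elevation h and root r with h + r = Δ.
Airy balance ρ_c h = (ρ_m − ρ_c) r gives r = h ρ_c/(ρ_m − ρ_c), so h (1 + ρ_c/(ρ_m − ρ_c)) = Δ, i.e. h = Δ (ρ_m − ρ_c)/ρ_m.
h = 29.5 km × 0.37/3.26 = 3.35 km.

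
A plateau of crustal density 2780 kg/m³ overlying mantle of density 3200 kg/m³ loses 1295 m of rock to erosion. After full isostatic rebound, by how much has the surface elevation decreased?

Rebound u = e ρ_c/ρ_m = 1295 m × 2780/3200 = 1125 m.
Net surface drop = e − u = 1295 m − 1125 m = e (ρ_m − ρ_c)/ρ_m = 170 m.

170 m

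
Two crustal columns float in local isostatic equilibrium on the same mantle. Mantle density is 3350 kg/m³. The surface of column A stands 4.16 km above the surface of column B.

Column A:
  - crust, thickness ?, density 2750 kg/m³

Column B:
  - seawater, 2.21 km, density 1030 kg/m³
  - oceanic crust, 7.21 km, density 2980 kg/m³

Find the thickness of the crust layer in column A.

Take the compensation level at the base of the deeper column (depth z_c below the surface of column A) and equate Σ ρ_i t_i down to z_c; mantle fills any gap and the z_c terms cancel.
Column A: x×2750 + (z_c − 0 − x)×3350
Column B: 4.16×0 + 2.21×1030 + 7.21×2980 + (z_c − 4.16 − 9.42)×3350
The z_c×3350 term appears on both sides and cancels. Collect the known terms of each column as K = Σ(ρt)_known − 3350 × (depth of known layers): K_A = 0 − 3350×0 = 0; K_B = 23762.1 − 3350×(4.16 + 9.42) = −21730.9.
Balance: K_A − x×(3350 − 2750) = K_B, so x = (K_A − K_B)/(3350 − 2750) = 21730.9/600 = 36.2 km.

36.2 km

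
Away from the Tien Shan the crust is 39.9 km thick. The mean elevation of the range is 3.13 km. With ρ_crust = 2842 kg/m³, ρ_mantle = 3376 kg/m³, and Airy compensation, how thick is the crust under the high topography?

Root depth r = h ρ_c / (ρ_m − ρ_c) = 3.13 km × 2842 / 534 = 16.66 km.
Total thickness = T + h + r = 39.9 km + 3.13 km + 16.66 km = 59.7 km.

59.7 km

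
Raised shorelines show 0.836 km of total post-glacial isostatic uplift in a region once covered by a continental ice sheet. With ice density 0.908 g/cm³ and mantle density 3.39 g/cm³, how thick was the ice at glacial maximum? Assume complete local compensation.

u = t ρ_ice/ρ_m → t = u ρ_m/ρ_ice = 0.836 km × 3.39/0.908 = 3.12 km.

3.12 km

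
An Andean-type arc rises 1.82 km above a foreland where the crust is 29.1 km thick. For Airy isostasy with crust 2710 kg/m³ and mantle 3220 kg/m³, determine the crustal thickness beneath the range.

40.6 km

Root depth r = h ρ_c / (ρ_m − ρ_c) = 1.82 km × 2710 / 510 = 9.671 km.
Total thickness = T + h + r = 29.1 km + 1.82 km + 9.671 km = 40.6 km.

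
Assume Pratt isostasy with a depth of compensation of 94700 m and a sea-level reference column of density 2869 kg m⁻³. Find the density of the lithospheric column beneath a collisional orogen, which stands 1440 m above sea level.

Pratt balance: ρ_ref D = ρ (D + h).
ρ = ρ_ref D/(D + h) = 2869 × 94700 m/(94700 m + 1440 m) = 2830 kg m⁻³.

2830 kg m⁻³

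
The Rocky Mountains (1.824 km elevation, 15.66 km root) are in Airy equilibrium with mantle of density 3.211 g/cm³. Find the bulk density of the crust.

ρ_c h = (ρ_m − ρ_c) r → ρ_c (h + r) = ρ_m r → ρ_c = ρ_m r / (h + r).
ρ_c = 3.211 × 15.66 km / (1.824 km + 15.66 km) = 2.88 g/cm³.

2.88 g/cm³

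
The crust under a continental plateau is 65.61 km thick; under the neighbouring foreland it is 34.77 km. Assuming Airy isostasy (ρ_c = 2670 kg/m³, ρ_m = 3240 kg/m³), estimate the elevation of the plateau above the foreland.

5.43 km

Excess crust Δ = 65.61 km − 34.77 km = 30.84 km, split between elevation h and root r with h + r = Δ.
Airy balance ρ_c h = (ρ_m − ρ_c) r gives r = h ρ_c/(ρ_m − ρ_c), so h (1 + ρ_c/(ρ_m − ρ_c)) = Δ, i.e. h = Δ (ρ_m − ρ_c)/ρ_m.
h = 30.84 km × 570/3240 = 5.43 km.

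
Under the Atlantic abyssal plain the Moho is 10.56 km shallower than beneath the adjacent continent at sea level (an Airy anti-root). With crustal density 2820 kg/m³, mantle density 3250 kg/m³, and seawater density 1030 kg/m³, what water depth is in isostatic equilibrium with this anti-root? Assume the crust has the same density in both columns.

Replacing a thickness d of crust by seawater at the top must be balanced by replacing crust with mantle at the base: d (ρ_c − ρ_w) = a (ρ_m − ρ_c).
d = a (ρ_m − ρ_c)/(ρ_c − ρ_w) = 10.56 km × 430/1790 = 2.54 km.

2.54 km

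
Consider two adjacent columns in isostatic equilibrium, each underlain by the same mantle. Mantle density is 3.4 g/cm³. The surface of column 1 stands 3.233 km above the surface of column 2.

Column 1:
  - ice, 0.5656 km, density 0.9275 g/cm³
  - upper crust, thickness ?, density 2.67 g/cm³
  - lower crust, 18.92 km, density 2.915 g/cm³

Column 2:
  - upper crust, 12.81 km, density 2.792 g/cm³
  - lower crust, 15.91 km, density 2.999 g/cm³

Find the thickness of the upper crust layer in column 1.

Take the compensation level at the base of the deeper column (depth z_c below the surface of column 1) and equate Σ ρ_i t_i down to z_c; mantle fills any gap and the z_c terms cancel.
Column 1: 0.5656×0.9275 + x×2.67 + 18.92×2.915 + (z_c − 19.4856 − x)×3.4
Column 2: 3.233×0 + 12.81×2.792 + 15.91×2.999 + (z_c − 3.233 − 28.72)×3.4
The z_c×3.4 term appears on both sides and cancels. Collect the known terms of each column as K = Σ(ρt)_known − 3.4 × (depth of known layers): K_1 = 55.676394 − 3.4×19.4856 = −10.574646; K_2 = 83.47961 − 3.4×(3.233 + 28.72) = −25.16059.
Balance: K_1 − x×(3.4 − 2.67) = K_2, so x = (K_1 − K_2)/(3.4 − 2.67) = 14.5859/0.73 = 20 km.

20 km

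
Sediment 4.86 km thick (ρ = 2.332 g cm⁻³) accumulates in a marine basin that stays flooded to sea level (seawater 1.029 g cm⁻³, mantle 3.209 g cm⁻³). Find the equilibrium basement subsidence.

Submarine loading: the sediment displaces seawater, and the subsidence is in turn flooded, so s (ρ_m − ρ_w) = t (ρ_sed − ρ_w).
s = 4.86 km × (2.332 − 1.029) / (3.209 − 1.029) = 2.9 km.

2.9 km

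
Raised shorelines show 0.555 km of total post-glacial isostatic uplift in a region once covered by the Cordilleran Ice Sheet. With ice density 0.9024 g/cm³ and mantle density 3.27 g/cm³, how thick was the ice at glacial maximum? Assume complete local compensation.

u = t ρ_ice/ρ_m → t = u ρ_m/ρ_ice = 0.555 km × 3.27/0.9024 = 2.01 km.

2.01 km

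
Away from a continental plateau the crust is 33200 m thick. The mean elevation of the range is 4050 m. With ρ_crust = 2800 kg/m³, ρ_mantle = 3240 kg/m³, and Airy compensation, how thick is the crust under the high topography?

Root depth r = h ρ_c / (ρ_m − ρ_c) = 4050 m × 2800 / 440 = 25770 m.
Total thickness = T + h + r = 33200 m + 4050 m + 25770 m = 63000 m.

63000 m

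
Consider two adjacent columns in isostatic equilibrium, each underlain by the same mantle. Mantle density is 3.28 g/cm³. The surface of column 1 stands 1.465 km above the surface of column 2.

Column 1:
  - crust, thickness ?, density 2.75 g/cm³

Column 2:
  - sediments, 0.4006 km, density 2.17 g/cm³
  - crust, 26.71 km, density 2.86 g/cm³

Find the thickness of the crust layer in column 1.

31.1 km

Take the compensation level at the base of the deeper column (depth z_c below the surface of column 1) and equate Σ ρ_i t_i down to z_c; mantle fills any gap and the z_c terms cancel.
Column 1: x×2.75 + (z_c − 0 − x)×3.28
Column 2: 1.465×0 + 0.4006×2.17 + 26.71×2.86 + (z_c − 1.465 − 27.1106)×3.28
The z_c×3.28 term appears on both sides and cancels. Collect the known terms of each column as K = Σ(ρt)_known − 3.28 × (depth of known layers): K_1 = 0 − 3.28×0 = 0; K_2 = 77.259902 − 3.28×(1.465 + 27.1106) = −16.468066.
Balance: K_1 − x×(3.28 − 2.75) = K_2, so x = (K_1 − K_2)/(3.28 − 2.75) = 16.4681/0.53 = 31.1 km.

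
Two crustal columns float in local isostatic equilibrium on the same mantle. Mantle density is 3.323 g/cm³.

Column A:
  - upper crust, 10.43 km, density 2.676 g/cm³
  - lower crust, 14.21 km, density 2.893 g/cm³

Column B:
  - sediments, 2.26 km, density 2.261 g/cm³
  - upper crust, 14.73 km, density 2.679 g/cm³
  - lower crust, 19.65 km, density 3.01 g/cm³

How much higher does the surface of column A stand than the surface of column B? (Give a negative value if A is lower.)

−1.56 km

For any compensation level in the mantle, the mantle terms cancel and isostasy reduces to e = (Σt_A − Σt_B) − (Σ(ρt)_A − Σ(ρt)_B) / ρ_m.
Σt_A = 24.64 km; Σt_B = 36.64 km; Σ(ρt)_A = 69.02021; Σ(ρt)_B = 103.71803 (in km·g/cm³).
e = (24.64 − 36.64) − (69.02021 − 103.71803) / 3.323 = −1.56 km.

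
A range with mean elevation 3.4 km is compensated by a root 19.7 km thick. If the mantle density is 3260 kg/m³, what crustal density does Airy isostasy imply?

ρ_c h = (ρ_m − ρ_c) r → ρ_c (h + r) = ρ_m r → ρ_c = ρ_m r / (h + r).
ρ_c = 3260 × 19.7 km / (3.4 km + 19.7 km) = 2780 kg/m³.

2780 kg/m³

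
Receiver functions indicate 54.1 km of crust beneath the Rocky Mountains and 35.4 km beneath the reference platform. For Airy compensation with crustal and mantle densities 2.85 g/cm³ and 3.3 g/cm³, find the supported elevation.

Excess crust Δ = 54.1 km − 35.4 km = 18.7 km, split between elevation h and root r with h + r = Δ.
Airy balance ρ_c h = (ρ_m − ρ_c) r gives r = h ρ_c/(ρ_m − ρ_c), so h (1 + ρ_c/(ρ_m − ρ_c)) = Δ, i.e. h = Δ (ρ_m − ρ_c)/ρ_m.
h = 18.7 km × 0.45/3.3 = 2.55 km.

2.55 km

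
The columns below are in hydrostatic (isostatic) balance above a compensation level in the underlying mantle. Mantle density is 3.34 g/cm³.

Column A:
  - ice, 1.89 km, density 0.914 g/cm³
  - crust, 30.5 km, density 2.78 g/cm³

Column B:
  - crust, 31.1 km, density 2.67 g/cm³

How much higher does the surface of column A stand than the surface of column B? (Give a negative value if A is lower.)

0.248 km

For any compensation level in the mantle, the mantle terms cancel and isostasy reduces to e = (Σt_A − Σt_B) − (Σ(ρt)_A − Σ(ρt)_B) / ρ_m.
Σt_A = 32.39 km; Σt_B = 31.1 km; Σ(ρt)_A = 86.51746; Σ(ρt)_B = 83.037 (in km·g/cm³).
e = (32.39 − 31.1) − (86.51746 − 83.037) / 3.34 = 0.248 km.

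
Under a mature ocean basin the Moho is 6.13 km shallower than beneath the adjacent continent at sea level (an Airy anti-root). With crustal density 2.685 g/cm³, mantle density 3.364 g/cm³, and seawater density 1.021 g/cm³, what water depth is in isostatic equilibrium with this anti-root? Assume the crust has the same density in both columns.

Replacing a thickness d of crust by seawater at the top must be balanced by replacing crust with mantle at the base: d (ρ_c − ρ_w) = a (ρ_m − ρ_c).
d = a (ρ_m − ρ_c)/(ρ_c − ρ_w) = 6.13 km × 0.679/1.664 = 2.5 km.

2.5 km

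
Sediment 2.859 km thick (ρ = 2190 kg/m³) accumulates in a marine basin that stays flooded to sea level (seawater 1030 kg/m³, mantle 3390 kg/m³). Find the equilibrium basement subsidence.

1.41 km

Submarine loading: the sediment displaces seawater, and the subsidence is in turn flooded, so s (ρ_m − ρ_w) = t (ρ_sed − ρ_w).
s = 2.859 km × (2190 − 1030) / (3390 − 1030) = 1.41 km.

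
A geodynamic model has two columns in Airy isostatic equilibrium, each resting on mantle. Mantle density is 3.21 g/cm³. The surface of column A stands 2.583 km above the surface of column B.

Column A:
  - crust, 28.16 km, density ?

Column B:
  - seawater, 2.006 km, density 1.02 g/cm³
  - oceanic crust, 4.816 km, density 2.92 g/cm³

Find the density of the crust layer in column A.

2.71 g/cm³

Take the compensation level at the base of the deeper column (depth z_c below the surface of column A) and equate Σ ρ_i t_i down to z_c; mantle fills any gap and the z_c terms cancel.
Column A: 28.16×ρ + (z_c − 28.16)×3.21
Column B: 2.583×0 + 2.006×1.02 + 4.816×2.92 + (z_c − 2.583 − 6.822)×3.21
The z_c×3.21 term appears on both sides and cancels. Collect the known terms of each column as K = Σ(ρt)_known − 3.21 × (depth of known layers): K_A = 0 − 3.21×28.16 = −90.3936; K_B = 16.10884 − 3.21×(2.583 + 6.822) = −14.08121.
Balance: K_A + 28.16×ρ = K_B, so ρ = (K_B − K_A)/28.16 = 76.3124/28.16 = 2.71 g/cm³.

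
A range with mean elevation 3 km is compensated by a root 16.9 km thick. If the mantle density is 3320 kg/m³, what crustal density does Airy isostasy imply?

ρ_c h = (ρ_m − ρ_c) r → ρ_c (h + r) = ρ_m r → ρ_c = ρ_m r / (h + r).
ρ_c = 3320 × 16.9 km / (3 km + 16.9 km) = 2820 kg/m³.

2820 kg/m³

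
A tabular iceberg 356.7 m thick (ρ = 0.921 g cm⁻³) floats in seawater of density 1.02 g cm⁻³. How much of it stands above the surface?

34.6 m

Floating equilibrium: submerged depth d = t ρ_obj/ρ_fluid = 356.7 m × 0.921/1.02 = 322.1 m.
Freeboard = t − d = 356.7 m − 322.1 m = 34.6 m.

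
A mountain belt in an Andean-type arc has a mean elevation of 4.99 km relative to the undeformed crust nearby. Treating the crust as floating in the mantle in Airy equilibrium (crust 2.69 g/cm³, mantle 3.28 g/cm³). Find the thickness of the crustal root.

22.8 km

Balancing pressure at the compensation depth: the weight of the topography is balanced by the buoyancy of the root, ρ_c h = (ρ_m − ρ_c) r.
r = h · ρ_c / (ρ_m − ρ_c) = 4.99 km × 2.69 / (3.28 − 2.69) = 22.8 km.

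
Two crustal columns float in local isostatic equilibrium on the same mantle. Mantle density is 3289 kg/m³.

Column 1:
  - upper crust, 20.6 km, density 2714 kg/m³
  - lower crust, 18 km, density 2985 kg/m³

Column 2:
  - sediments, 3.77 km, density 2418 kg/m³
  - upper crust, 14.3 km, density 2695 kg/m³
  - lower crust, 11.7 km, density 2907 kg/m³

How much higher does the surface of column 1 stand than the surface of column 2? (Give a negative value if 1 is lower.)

For any compensation level in the mantle, the mantle terms cancel and isostasy reduces to e = (Σt_1 − Σt_2) − (Σ(ρt)_1 − Σ(ρt)_2) / ρ_m.
Σt_1 = 38.6 km; Σt_2 = 29.77 km; Σ(ρt)_1 = 109638.4; Σ(ρt)_2 = 81666.26 (in km·kg/m³).
e = (38.6 − 29.77) − (109638.4 − 81666.26) / 3289 = 0.325 km.

0.325 km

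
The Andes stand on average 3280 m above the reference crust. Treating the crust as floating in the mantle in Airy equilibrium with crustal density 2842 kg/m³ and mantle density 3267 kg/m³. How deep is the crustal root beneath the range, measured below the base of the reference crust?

Balancing pressure at the compensation depth: the weight of the topography is balanced by the buoyancy of the root, ρ_c h = (ρ_m − ρ_c) r.
r = h · ρ_c / (ρ_m − ρ_c) = 3280 m × 2842 / (3267 − 2842) = 21900 m.

21900 m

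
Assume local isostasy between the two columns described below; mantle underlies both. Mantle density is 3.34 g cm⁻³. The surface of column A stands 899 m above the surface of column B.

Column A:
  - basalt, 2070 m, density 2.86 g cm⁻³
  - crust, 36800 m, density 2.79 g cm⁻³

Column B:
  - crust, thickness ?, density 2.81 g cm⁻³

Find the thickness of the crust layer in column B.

Take the compensation level at the base of the deeper column (depth z_c below the surface of column A) and equate Σ ρ_i t_i down to z_c; mantle fills any gap and the z_c terms cancel.
Column A: 2070×2.86 + 36800×2.79 + (z_c − 38870)×3.34
Column B: 899×0 + x×2.81 + (z_c − 899 − 0 − x)×3.34
The z_c×3.34 term appears on both sides and cancels. Collect the known terms of each column as K = Σ(ρt)_known − 3.34 × (depth of known layers): K_A = 108592.2 − 3.34×38870 = −21233.6; K_B = 0 − 3.34×(899 + 0) = −3002.66.
Balance: K_A = K_B − x×(3.34 − 2.81), so x = (K_B − K_A)/(3.34 − 2.81) = 18230.9/0.53 = 34400 m.

34400 m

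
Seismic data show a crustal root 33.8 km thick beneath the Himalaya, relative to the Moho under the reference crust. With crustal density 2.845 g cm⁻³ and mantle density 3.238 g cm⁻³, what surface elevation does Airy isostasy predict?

4.67 km

By Archimedes' principle applied to the lithosphere: ρ_c h = (ρ_m − ρ_c) r.
h = r (ρ_m − ρ_c) / ρ_c = 33.8 km × (3.238 − 2.845) / 2.845 = 4.67 km.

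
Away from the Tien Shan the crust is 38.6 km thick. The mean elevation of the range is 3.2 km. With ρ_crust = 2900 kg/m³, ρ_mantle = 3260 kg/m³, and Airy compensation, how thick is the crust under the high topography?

67.6 km

Root depth r = h ρ_c / (ρ_m − ρ_c) = 3.2 km × 2900 / 360 = 25.78 km.
Total thickness = T + h + r = 38.6 km + 3.2 km + 25.78 km = 67.6 km.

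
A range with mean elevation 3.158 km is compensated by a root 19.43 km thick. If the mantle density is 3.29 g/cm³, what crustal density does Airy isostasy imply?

2.83 g/cm³

ρ_c h = (ρ_m − ρ_c) r → ρ_c (h + r) = ρ_m r → ρ_c = ρ_m r / (h + r).
ρ_c = 3.29 × 19.43 km / (3.158 km + 19.43 km) = 2.83 g/cm³.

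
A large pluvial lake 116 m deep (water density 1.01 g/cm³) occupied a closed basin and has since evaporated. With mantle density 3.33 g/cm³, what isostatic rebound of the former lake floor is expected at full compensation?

u = d ρ_w/ρ_m = 116 m × 1.01/3.33 = 35.2 m.

35.2 m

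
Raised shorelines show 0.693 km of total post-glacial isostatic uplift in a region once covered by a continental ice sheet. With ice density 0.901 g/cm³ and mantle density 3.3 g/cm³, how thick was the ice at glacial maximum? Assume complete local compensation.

2.54 km

u = t ρ_ice/ρ_m → t = u ρ_m/ρ_ice = 0.693 km × 3.3/0.901 = 2.54 km.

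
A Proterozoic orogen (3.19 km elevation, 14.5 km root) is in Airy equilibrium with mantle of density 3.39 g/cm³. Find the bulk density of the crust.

2.78 g/cm³

ρ_c h = (ρ_m − ρ_c) r → ρ_c (h + r) = ρ_m r → ρ_c = ρ_m r / (h + r).
ρ_c = 3.39 × 14.5 km / (3.19 km + 14.5 km) = 2.78 g/cm³.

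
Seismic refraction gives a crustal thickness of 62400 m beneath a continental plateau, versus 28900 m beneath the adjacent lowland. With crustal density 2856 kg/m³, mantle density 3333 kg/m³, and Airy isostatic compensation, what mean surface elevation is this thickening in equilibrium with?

Excess crust Δ = 62400 m − 28900 m = 33500 m, split between elevation h and root r with h + r = Δ.
Airy balance ρ_c h = (ρ_m − ρ_c) r gives r = h ρ_c/(ρ_m − ρ_c), so h (1 + ρ_c/(ρ_m − ρ_c)) = Δ, i.e. h = Δ (ρ_m − ρ_c)/ρ_m.
h = 33500 m × 477/3333 = 4790 m.

4790 m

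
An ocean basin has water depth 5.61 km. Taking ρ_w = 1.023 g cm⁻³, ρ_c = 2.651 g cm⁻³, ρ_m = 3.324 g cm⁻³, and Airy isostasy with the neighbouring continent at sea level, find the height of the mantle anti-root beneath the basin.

Isostatic balance requires: replacing crust with seawater at the top is compensated by replacing crust with mantle at the base: d (ρ_c − ρ_w) = a (ρ_m − ρ_c).
a = d (ρ_c − ρ_w)/(ρ_m − ρ_c) = 5.61 km × 1.628/0.673 = 13.6 km.

13.6 km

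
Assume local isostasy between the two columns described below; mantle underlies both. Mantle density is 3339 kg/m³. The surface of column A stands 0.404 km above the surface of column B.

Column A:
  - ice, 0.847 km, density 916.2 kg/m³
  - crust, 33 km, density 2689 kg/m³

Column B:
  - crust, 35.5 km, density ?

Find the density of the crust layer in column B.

2710 kg/m³

Take the compensation level at the base of the deeper column (depth z_c below the surface of column A) and equate Σ ρ_i t_i down to z_c; mantle fills any gap and the z_c terms cancel.
Column A: 0.847×916.2 + 33×2689 + (z_c − 33.847)×3339
Column B: 0.404×0 + 35.5×ρ + (z_c − 0.404 − 35.5)×3339
The z_c×3339 term appears on both sides and cancels. Collect the known terms of each column as K = Σ(ρt)_known − 3339 × (depth of known layers): K_A = 89513.0214 − 3339×33.847 = −23502.1116; K_B = 0 − 3339×(0.404 + 35.5) = −119883.456.
Balance: K_A = K_B + 35.5×ρ, so ρ = (K_A − K_B)/35.5 = 96381.3/35.5 = 2710 kg/m³.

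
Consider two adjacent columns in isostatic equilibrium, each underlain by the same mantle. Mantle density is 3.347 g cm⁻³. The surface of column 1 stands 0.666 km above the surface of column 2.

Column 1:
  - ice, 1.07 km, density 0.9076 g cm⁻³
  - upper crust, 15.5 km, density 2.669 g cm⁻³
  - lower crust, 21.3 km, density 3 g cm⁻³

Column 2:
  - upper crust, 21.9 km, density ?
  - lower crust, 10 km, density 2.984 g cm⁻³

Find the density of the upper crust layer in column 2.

2.68 g cm⁻³

Take the compensation level at the base of the deeper column (depth z_c below the surface of column 1) and equate Σ ρ_i t_i down to z_c; mantle fills any gap and the z_c terms cancel.
Column 1: 1.07×0.9076 + 15.5×2.669 + 21.3×3 + (z_c − 37.87)×3.347
Column 2: 0.666×0 + 21.9×ρ + 10×2.984 + (z_c − 0.666 − 31.9)×3.347
The z_c×3.347 term appears on both sides and cancels. Collect the known terms of each column as K = Σ(ρt)_known − 3.347 × (depth of known layers): K_1 = 106.240632 − 3.347×37.87 = −20.510258; K_2 = 29.84 − 3.347×(0.666 + 31.9) = −79.158402.
Balance: K_1 = K_2 + 21.9×ρ, so ρ = (K_1 − K_2)/21.9 = 58.6481/21.9 = 2.68 g cm⁻³.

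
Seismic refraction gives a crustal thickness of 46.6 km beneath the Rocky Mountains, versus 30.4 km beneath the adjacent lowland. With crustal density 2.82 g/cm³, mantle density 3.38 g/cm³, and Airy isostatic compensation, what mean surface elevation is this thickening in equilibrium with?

Excess crust Δ = 46.6 km − 30.4 km = 16.2 km, split between elevation h and root r with h + r = Δ.
Airy balance ρ_c h = (ρ_m − ρ_c) r gives r = h ρ_c/(ρ_m − ρ_c), so h (1 + ρ_c/(ρ_m − ρ_c)) = Δ, i.e. h = Δ (ρ_m − ρ_c)/ρ_m.
h = 16.2 km × 0.56/3.38 = 2.68 km.

2.68 km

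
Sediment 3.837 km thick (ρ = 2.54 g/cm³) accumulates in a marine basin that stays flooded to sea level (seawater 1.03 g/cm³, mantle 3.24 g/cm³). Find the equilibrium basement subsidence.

2.62 km

Submarine loading: the sediment displaces seawater, and the subsidence is in turn flooded, so s (ρ_m − ρ_w) = t (ρ_sed − ρ_w).
s = 3.837 km × (2.54 − 1.03) / (3.24 − 1.03) = 2.62 km.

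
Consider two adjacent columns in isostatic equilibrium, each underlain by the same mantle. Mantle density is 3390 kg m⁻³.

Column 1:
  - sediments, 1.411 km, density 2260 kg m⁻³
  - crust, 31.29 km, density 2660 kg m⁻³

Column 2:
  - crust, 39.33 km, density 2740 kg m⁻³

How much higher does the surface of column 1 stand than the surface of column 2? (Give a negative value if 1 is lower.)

For any compensation level in the mantle, the mantle terms cancel and isostasy reduces to e = (Σt_1 − Σt_2) − (Σ(ρt)_1 − Σ(ρt)_2) / ρ_m.
Σt_1 = 32.701 km; Σt_2 = 39.33 km; Σ(ρt)_1 = 86420.26; Σ(ρt)_2 = 107764.2 (in km·kg m⁻³).
e = (32.701 − 39.33) − (86420.26 − 107764.2) / 3390 = −0.333 km.

−0.333 km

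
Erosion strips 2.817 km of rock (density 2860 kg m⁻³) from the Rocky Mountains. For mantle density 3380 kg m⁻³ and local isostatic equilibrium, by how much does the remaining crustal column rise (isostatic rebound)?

Unloading: uplift u = e ρ_c/ρ_m = 2.817 km × 2860/3380 = 2.38 km.

2.38 km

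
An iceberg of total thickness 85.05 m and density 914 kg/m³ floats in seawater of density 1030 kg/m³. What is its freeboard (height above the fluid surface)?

9.58 m

Floating equilibrium: submerged depth d = t ρ_obj/ρ_fluid = 85.05 m × 914/1030 = 75.47 m.
Freeboard = t − d = 85.05 m − 75.47 m = 9.58 m.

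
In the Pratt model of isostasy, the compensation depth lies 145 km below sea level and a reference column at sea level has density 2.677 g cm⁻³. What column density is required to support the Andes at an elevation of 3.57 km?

2.61 g cm⁻³

Pratt balance: ρ_ref D = ρ (D + h).
ρ = ρ_ref D/(D + h) = 2.677 × 145 km/(145 km + 3.57 km) = 2.61 g cm⁻³.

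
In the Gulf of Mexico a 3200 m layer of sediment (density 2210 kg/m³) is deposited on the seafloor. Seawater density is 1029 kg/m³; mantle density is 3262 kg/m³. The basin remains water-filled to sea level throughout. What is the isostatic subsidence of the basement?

1690 m

Submarine loading: the sediment displaces seawater, and the subsidence is in turn flooded, so s (ρ_m − ρ_w) = t (ρ_sed − ρ_w).
s = 3200 m × (2210 − 1029) / (3262 − 1029) = 1690 m.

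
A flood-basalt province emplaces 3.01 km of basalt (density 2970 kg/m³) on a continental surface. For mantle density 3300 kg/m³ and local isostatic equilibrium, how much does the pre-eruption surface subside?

2.71 km

Subaerial loading: s = t ρ_load / ρ_m.
s = 3.01 km × 2970/3300 = 2.71 km.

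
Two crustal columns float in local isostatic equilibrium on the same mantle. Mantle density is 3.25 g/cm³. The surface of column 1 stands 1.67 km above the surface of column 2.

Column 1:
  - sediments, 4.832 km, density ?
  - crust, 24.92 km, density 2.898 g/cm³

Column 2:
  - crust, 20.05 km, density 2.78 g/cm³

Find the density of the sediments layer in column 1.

Take the compensation level at the base of the deeper column (depth z_c below the surface of column 1) and equate Σ ρ_i t_i down to z_c; mantle fills any gap and the z_c terms cancel.
Column 1: 4.832×ρ + 24.92×2.898 + (z_c − 29.752)×3.25
Column 2: 1.67×0 + 20.05×2.78 + (z_c − 1.67 − 20.05)×3.25
The z_c×3.25 term appears on both sides and cancels. Collect the known terms of each column as K = Σ(ρt)_known − 3.25 × (depth of known layers): K_1 = 72.21816 − 3.25×29.752 = −24.47584; K_2 = 55.739 − 3.25×(1.67 + 20.05) = −14.851.
Balance: K_1 + 4.832×ρ = K_2, so ρ = (K_2 − K_1)/4.832 = 9.62484/4.832 = 1.99 g/cm³.

1.99 g/cm³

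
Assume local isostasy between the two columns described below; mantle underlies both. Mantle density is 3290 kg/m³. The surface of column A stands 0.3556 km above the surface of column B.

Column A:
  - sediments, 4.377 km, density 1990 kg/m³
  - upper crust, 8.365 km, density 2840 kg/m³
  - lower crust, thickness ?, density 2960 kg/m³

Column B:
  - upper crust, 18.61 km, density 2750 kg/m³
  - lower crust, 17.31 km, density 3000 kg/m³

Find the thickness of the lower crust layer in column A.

20.6 km

Take the compensation level at the base of the deeper column (depth z_c below the surface of column A) and equate Σ ρ_i t_i down to z_c; mantle fills any gap and the z_c terms cancel.
Column A: 4.377×1990 + 8.365×2840 + x×2960 + (z_c − 12.742 − x)×3290
Column B: 0.3556×0 + 18.61×2750 + 17.31×3000 + (z_c − 0.3556 − 35.92)×3290
The z_c×3290 term appears on both sides and cancels. Collect the known terms of each column as K = Σ(ρt)_known − 3290 × (depth of known layers): K_A = 32466.83 − 3290×12.742 = −9454.35; K_B = 103107.5 − 3290×(0.3556 + 35.92) = −16239.224.
Balance: K_A − x×(3290 − 2960) = K_B, so x = (K_A − K_B)/(3290 − 2960) = 6784.87/330 = 20.6 km.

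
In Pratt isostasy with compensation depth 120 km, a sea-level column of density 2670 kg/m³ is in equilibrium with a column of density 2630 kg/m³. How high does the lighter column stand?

ρ_ref D = ρ (D + h) → h = D (ρ_ref − ρ)/ρ.
h = 120 km × (2670 − 2630)/2630 = 1.83 km.

1.83 km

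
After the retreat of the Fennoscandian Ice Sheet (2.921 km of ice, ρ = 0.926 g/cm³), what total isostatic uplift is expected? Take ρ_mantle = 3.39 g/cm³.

Removing the load lets mantle flow back in; uplift u satisfies ρ_ice t = ρ_m u.
u = t ρ_ice/ρ_m = 2.921 km × 0.926/3.39 = 0.798 km.

0.798 km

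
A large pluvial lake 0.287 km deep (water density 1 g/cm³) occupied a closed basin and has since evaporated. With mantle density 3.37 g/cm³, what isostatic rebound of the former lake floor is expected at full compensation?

u = d ρ_w/ρ_m = 0.287 km × 1/3.37 = 0.0852 km.

0.0852 km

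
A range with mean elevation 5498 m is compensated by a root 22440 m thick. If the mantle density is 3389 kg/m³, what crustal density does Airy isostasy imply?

ρ_c h = (ρ_m − ρ_c) r → ρ_c (h + r) = ρ_m r → ρ_c = ρ_m r / (h + r).
ρ_c = 3389 × 22440 m / (5498 m + 22440 m) = 2720 kg/m³.

2720 kg/m³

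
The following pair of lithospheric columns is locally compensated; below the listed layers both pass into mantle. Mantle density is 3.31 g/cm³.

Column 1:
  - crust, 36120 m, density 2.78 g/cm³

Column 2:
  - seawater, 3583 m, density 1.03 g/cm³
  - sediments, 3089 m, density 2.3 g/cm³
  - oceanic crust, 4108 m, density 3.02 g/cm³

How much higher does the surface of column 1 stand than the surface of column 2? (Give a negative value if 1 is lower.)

For any compensation level in the mantle, the mantle terms cancel and isostasy reduces to e = (Σt_1 − Σt_2) − (Σ(ρt)_1 − Σ(ρt)_2) / ρ_m.
Σt_1 = 36120 m; Σt_2 = 10780 m; Σ(ρt)_1 = 100413.6; Σ(ρt)_2 = 23201.35 (in m·g/cm³).
e = (36120 − 10780) − (100413.6 − 23201.35) / 3.31 = 2010 m.

2010 m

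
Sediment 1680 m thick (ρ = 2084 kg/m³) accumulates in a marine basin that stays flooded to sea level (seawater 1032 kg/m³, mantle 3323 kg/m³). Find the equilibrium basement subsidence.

771 m

Submarine loading: the sediment displaces seawater, and the subsidence is in turn flooded, so s (ρ_m − ρ_w) = t (ρ_sed − ρ_w).
s = 1680 m × (2084 − 1032) / (3323 − 1032) = 771 m.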